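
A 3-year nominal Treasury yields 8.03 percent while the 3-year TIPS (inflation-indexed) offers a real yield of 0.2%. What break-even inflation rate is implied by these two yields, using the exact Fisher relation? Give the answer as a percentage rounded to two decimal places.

7.81%

(1 + π) = (1 + i)/(1 + r) = 1.08030 / 1.00200 = 1.078144
Break-even inflation = 1.078144 − 1 → 7.81%.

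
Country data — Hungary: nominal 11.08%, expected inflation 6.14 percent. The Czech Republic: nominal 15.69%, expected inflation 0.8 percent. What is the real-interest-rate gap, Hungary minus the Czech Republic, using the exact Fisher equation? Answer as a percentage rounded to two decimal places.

-10.12%

Hungary: (1 + 0.1108)/(1 + 0.0614) − 1 = 4.6542%
The Czech Republic: (1 + 0.1569)/(1 + 0.0080) − 1 = 14.7718%
Differential = 4.6542% − 14.7718% = -10.1176% → -10.12%.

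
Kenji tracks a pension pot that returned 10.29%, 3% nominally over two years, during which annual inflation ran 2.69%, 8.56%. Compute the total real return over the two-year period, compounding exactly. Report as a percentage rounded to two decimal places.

Compound the nominal returns: 1.1029 × 1.0300 = 1.135987.
Compound inflation: 1.0269 × 1.0856 = 1.114803.
Deflate: 1.135987 / 1.114803 = 1.019003.
Total real return = 1.019003 − 1 → 1.90%.

1.90%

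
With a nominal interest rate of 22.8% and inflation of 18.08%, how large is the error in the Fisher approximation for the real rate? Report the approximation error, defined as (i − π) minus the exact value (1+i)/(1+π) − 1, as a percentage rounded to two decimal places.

Approximate: r ≈ 22.800% − 18.080% = 4.7200%
Exact: (1 + 0.2280)/(1 + 0.1808) − 1 = 3.9973%
Error = 4.7200% − 3.9973% = 0.7227% → 0.72%.

0.72%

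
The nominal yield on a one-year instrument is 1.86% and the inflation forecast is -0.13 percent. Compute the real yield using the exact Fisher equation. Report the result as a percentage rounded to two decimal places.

1.99%

By the Fisher identity, 1 + r = (1 + i)/(1 + π).
1 + r = 1.01860 / 0.99870 = 1.019926
r = 1.019926 − 1 = 1.9926%, i.e. 1.99%.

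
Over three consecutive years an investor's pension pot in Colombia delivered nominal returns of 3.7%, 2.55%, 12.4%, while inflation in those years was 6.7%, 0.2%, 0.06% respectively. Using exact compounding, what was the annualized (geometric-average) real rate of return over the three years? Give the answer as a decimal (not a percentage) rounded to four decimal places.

0.0377

Compound the nominal returns: 1.0370 × 1.0255 × 1.1240 = 1.19531049.
Compound inflation: 1.0670 × 1.0020 × 1.0006 = 1.06977548.
Deflate: 1.19531049 / 1.06977548 = 1.11734707.
Annualized real rate = 1.11734707^(1/3) − 1 = 3.7678% → 0.0377.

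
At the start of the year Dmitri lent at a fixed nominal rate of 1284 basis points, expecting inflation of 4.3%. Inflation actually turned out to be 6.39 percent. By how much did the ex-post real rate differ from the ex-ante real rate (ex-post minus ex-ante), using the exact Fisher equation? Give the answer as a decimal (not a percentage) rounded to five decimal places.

Ex-ante: (1 + 0.1284)/(1 + 0.0430) − 1 = 8.1879%
Ex-post: (1 + 0.1284)/(1 + 0.0639) − 1 = 6.0626%
Difference (ex-post − ex-ante) = -2.1253% → -0.02125.

-0.02125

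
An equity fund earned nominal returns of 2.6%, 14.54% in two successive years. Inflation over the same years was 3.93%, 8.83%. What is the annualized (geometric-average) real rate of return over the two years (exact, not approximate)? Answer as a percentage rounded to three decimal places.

1.931%

Nominal growth factor = 1.0260 × 1.1454 = 1.17518040
Price-level growth factor = 1.0393 × 1.0883 = 1.13107019
Real growth factor = 1.17518040 / 1.13107019 = 1.03899865
Annualized real rate = 1.03899865^(1/2) − 1 = 1.9313% → 1.931%.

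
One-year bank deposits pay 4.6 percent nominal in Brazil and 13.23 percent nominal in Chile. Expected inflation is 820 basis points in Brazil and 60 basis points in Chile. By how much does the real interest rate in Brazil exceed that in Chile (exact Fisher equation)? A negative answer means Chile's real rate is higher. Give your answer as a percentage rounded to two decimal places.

Brazil: (1 + 0.0460)/(1 + 0.0820) − 1 = -3.3272%
Chile: (1 + 0.1323)/(1 + 0.0060) − 1 = 12.5547%
Differential = -3.3272% − 12.5547% = -15.8818% → -15.88%.

-15.88%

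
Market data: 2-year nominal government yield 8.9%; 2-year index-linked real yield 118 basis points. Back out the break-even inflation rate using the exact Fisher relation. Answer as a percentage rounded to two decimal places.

(1 + π) = (1 + i)/(1 + r) = 1.08900 / 1.01180 = 1.076300
Break-even inflation = 1.076300 − 1 → 7.63%.

7.63%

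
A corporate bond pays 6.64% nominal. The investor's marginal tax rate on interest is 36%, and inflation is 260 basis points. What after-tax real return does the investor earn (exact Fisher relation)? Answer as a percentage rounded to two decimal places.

1.61%

After-tax nominal return = 6.64% × (1 − 0.36) = 4.2496%.
1 + r = 1.042496 / 1.02600 = 1.016078
After-tax real rate = 1.016078 − 1 → 1.61%.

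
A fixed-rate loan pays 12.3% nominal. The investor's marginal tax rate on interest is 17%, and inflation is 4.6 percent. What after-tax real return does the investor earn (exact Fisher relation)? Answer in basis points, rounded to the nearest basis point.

After-tax nominal return = 12.3% × (1 − 0.17) = 10.2090%.
1 + r = 1.10209 / 1.04600 = 1.053623
After-tax real rate = 1.053623 − 1 → 536 basis points.

536 basis points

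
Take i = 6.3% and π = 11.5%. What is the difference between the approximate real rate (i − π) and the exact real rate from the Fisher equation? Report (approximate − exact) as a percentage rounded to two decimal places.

-0.54%

Approximate: r ≈ 6.300% − 11.500% = -5.2000%
Exact: (1 + 0.0630)/(1 + 0.1150) − 1 = -4.6637%
Error = -5.2000% − (-4.6637%) = -0.5363% → -0.54%.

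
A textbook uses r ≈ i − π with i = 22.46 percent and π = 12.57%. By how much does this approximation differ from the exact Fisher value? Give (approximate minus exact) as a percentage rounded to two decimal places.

1.10%

Approximate: r ≈ 22.460% − 12.570% = 9.8900%
Exact: (1 + 0.2246)/(1 + 0.1257) − 1 = 8.7856%
Error = 9.8900% − 8.7856% = 1.1044% → 1.10%.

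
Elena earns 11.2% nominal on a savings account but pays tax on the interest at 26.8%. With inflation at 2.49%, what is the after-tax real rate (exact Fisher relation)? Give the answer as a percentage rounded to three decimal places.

5.570%

After-tax nominal return = 11.2% × (1 − 0.268) = 8.1984%.
1 + r = 1.081984 / 1.02490 = 1.055697
After-tax real rate = 1.055697 − 1 → 5.570%.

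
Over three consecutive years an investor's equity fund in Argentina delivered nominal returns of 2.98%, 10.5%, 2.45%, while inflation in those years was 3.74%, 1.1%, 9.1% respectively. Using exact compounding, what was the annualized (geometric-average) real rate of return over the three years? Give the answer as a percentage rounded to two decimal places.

0.62%

Nominal growth factor = 1.0298 × 1.1050 × 1.0245 = 1.16580826
Price-level growth factor = 1.0374 × 1.0110 × 1.0910 = 1.14425324
Real growth factor = 1.16580826 / 1.14425324 = 1.01883763
Annualized real rate = 1.01883763^(1/3) − 1 = 0.6240% → 0.62%.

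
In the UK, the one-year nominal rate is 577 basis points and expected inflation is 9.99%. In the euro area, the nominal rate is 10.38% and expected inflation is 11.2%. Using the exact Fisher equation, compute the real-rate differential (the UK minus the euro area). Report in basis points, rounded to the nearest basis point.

-310 basis points

The UK: (1 + 0.0577)/(1 + 0.0999) − 1 = -3.8367%
The euro area: (1 + 0.1038)/(1 + 0.1120) − 1 = -0.7374%
Differential = -3.8367% − (-0.7374%) = -3.0993% → -310 basis points.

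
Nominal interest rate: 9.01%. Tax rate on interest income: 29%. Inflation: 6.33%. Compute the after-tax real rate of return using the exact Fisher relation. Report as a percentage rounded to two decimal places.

0.06%

After-tax nominal return = 9.01% × (1 − 0.29) = 6.3971%.
1 + r = 1.063971 / 1.06330 = 1.000631
After-tax real rate = 1.000631 − 1 → 0.06%.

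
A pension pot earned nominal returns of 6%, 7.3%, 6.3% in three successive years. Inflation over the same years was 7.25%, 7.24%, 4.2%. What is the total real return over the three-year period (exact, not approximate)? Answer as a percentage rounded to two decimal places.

0.88%

Compound the nominal returns: 1.0600 × 1.0730 × 1.0630 = 1.209035.
Compound inflation: 1.0725 × 1.0724 × 1.0420 = 1.198455.
Deflate: 1.209035 / 1.198455 = 1.008828.
Total real return = 1.008828 − 1 → 0.88%.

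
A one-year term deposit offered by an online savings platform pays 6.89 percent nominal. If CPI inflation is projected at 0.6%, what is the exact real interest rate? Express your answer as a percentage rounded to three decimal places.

6.252%

By the Fisher identity, 1 + r = (1 + i)/(1 + π).
1 + r = 1.06890 / 1.00600 = 1.0625249
r = 1.0625249 − 1 = 6.25249%, i.e. 6.252%.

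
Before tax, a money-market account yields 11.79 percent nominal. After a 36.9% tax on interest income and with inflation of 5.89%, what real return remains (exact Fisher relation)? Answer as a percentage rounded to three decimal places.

1.463%

After-tax nominal return = 11.79% × (1 − 0.369) = 7.43949%.
1 + r = 1.0743949 / 1.05890 = 1.014633
After-tax real rate = 1.014633 − 1 → 1.463%.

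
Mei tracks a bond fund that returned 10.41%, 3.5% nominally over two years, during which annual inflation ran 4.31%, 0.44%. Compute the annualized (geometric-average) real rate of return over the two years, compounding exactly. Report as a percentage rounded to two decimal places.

Nominal growth factor = 1.1041 × 1.0350 = 1.14274350
Price-level growth factor = 1.0431 × 1.0044 = 1.04768964
Real growth factor = 1.14274350 / 1.04768964 = 1.09072712
Annualized real rate = 1.09072712^(1/2) − 1 = 4.4379% → 4.44%.

4.44%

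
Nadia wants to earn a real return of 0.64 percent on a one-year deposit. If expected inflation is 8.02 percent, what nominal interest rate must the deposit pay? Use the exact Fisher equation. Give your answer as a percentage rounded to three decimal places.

8.711%

(1 + i) = (1 + r)(1 + π) = 1.00640 × 1.08020 = 1.08711328
i = 1.08711328 − 1, so the required nominal rate is 8.711%.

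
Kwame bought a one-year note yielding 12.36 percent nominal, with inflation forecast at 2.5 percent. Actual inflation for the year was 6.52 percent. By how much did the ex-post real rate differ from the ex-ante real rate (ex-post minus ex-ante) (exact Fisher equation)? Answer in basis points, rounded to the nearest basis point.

Ex-ante: (1 + 0.1236)/(1 + 0.0250) − 1 = 9.6195%
Ex-post: (1 + 0.1236)/(1 + 0.0652) − 1 = 5.4825%
Difference (ex-post − ex-ante) = -4.1370% → -414 basis points.

-414 basis points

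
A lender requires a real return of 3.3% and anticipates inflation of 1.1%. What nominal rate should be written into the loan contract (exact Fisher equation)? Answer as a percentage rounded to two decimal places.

4.44%

(1 + i) = (1 + r)(1 + π) = 1.03300 × 1.01100 = 1.044363
i = 1.044363 − 1, so the required nominal rate is 4.44%.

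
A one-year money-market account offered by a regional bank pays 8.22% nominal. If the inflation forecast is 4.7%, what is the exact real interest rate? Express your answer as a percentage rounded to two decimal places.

3.36%

1 + r = 1.08220 / 1.04700 = 1.033620
r = 1.033620 − 1 = 3.3620%, i.e. 3.36%.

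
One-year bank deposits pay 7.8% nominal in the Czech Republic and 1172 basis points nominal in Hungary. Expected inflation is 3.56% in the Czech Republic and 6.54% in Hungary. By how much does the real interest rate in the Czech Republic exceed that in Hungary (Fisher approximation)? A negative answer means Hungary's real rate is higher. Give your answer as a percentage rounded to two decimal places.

-0.94%

The Czech Republic: 7.8% − 3.56% = 4.240%
Hungary: 11.72% − 6.54% = 5.180%
Differential = -0.940% → -0.94%.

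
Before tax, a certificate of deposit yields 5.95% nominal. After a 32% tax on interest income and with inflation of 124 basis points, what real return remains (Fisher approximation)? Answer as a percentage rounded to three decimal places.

2.806%

After-tax nominal return = 5.95% × (1 − 0.32) = 4.0460%.
r ≈ 4.0460% − 1.24% → 2.806%.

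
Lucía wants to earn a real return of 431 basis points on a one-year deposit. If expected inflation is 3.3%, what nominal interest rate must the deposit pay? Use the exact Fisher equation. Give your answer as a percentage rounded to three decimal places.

7.752%

(1 + i) = (1 + r)(1 + π) = 1.04310 × 1.03300 = 1.0775223
i = 1.0775223 − 1, so the required nominal rate is 7.752%.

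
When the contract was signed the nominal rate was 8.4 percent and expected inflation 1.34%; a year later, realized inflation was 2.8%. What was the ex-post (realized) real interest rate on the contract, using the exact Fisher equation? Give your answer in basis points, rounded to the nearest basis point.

Ex-post: (1 + 0.0840)/(1 + 0.0280) − 1 = 5.4475%
So the realized real rate is 545 basis points.

545 basis points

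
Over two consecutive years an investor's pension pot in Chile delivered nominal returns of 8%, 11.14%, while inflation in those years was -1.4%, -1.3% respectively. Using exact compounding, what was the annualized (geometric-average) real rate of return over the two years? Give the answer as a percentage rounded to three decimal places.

11.058%

Nominal growth factor = 1.0800 × 1.1114 = 1.20031200
Price-level growth factor = 0.9860 × 0.9870 = 0.97318200
Real growth factor = 1.20031200 / 0.97318200 = 1.23338903
Annualized real rate = 1.23338903^(1/2) − 1 = 11.0580% → 11.058%.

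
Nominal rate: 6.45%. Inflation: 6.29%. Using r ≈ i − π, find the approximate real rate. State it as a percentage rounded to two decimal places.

r ≈ i − π = 6.45% − 6.29% = 0.16%.

0.16%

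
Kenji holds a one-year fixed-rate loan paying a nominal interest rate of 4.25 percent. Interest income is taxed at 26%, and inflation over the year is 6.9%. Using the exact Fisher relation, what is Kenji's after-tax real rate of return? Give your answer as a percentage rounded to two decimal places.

-3.51%

After-tax nominal return = 4.25% × (1 − 0.26) = 3.1450%.
1 + r = 1.03145 / 1.06900 = 0.964874
After-tax real rate = 0.964874 − 1 → -3.51%.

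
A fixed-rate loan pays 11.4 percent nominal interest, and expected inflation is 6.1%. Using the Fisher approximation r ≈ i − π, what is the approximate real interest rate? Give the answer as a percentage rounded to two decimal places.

r ≈ i − π = 11.4% − 6.1% = 5.30%.

5.30%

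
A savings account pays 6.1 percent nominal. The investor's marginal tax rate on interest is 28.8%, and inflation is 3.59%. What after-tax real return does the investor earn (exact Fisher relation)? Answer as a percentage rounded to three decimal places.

0.727%

After-tax nominal return = 6.1% × (1 − 0.288) = 4.3432%.
1 + r = 1.043432 / 1.03590 = 1.007271
After-tax real rate = 1.007271 − 1 → 0.727%.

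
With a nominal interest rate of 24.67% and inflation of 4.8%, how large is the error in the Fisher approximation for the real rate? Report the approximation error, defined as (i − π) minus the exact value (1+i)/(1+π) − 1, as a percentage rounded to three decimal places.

0.910%

Approximate: r ≈ 24.670% − 4.800% = 19.8700%
Exact: (1 + 0.2467)/(1 + 0.0480) − 1 = 18.9599%
Error = 19.8700% − 18.9599% = 0.9101% → 0.910%.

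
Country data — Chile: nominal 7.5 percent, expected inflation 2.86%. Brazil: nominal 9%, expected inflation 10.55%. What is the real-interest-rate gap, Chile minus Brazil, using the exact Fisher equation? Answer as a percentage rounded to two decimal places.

5.91%

Chile: (1 + 0.0750)/(1 + 0.0286) − 1 = 4.5110%
Brazil: (1 + 0.0900)/(1 + 0.1055) − 1 = -1.4021%
Differential = 4.5110% − (-1.4021%) = 5.9131% → 5.91%.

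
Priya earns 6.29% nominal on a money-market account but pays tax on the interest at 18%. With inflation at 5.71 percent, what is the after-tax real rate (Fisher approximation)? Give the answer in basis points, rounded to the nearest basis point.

-55 basis points

After-tax nominal return = 6.29% × (1 − 0.18) = 5.1578%.
r ≈ 5.1578% − 5.71% → -55 basis points.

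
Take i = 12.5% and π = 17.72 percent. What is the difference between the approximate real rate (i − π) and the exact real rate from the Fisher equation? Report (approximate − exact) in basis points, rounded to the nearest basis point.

Approximate: r ≈ 12.500% − 17.720% = -5.2200%
Exact: (1 + 0.1250)/(1 + 0.1772) − 1 = -4.4343%
Error = -5.2200% − (-4.4343%) = -0.7857% → -79 basis points.

-79 basis points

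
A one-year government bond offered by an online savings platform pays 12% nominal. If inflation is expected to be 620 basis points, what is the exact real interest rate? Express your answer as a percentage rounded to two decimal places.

5.46%

By the Fisher equation, 1 + r = (1 + i)/(1 + π).
1 + r = 1.12000 / 1.06200 = 1.054614
r = 1.054614 − 1 = 5.4614%, i.e. 5.46%.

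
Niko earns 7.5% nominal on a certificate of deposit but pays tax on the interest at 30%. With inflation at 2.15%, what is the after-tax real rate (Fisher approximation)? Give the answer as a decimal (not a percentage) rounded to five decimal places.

After-tax nominal return = 7.5% × (1 − 0.3) = 5.2500%.
r ≈ 5.2500% − 2.15% → 0.03100.

0.03100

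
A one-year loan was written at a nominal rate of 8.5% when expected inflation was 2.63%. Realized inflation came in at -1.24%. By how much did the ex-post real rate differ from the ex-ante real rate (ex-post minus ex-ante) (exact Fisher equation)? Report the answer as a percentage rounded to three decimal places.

Ex-ante: (1 + 0.0850)/(1 + 0.0263) − 1 = 5.7196%
Ex-post: (1 + 0.0850)/(1 − 0.0124) − 1 = 9.8623%
Difference (ex-post − ex-ante) = 4.1427% → 4.143%.

4.143%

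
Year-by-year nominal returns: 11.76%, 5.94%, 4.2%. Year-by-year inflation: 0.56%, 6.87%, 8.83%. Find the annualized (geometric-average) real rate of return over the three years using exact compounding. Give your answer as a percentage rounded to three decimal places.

1.795%

Compound the nominal returns: 1.1176 × 1.0594 × 1.0420 = 1.23371283.
Compound inflation: 1.0056 × 1.0687 × 1.0883 = 1.16957938.
Deflate: 1.23371283 / 1.16957938 = 1.05483463.
Annualized real rate = 1.05483463^(1/3) − 1 = 1.7954% → 1.795%.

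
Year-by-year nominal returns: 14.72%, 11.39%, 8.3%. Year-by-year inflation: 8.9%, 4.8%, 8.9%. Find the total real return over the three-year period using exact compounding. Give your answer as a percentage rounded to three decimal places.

Nominal growth factor = 1.1472 × 1.1139 × 1.0830 = 1.383929
Price-level growth factor = 1.0890 × 1.0480 × 1.0890 = 1.242845
Real growth factor = 1.383929 / 1.242845 = 1.113517
Total real return = 1.113517 − 1 → 11.352%.

11.352%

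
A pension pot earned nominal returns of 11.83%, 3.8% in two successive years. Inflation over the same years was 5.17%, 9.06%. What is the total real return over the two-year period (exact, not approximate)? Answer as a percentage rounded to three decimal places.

Compound the nominal returns: 1.1183 × 1.0380 = 1.160795.
Compound inflation: 1.0517 × 1.0906 = 1.146984.
Deflate: 1.160795 / 1.146984 = 1.012041.
Total real return = 1.012041 − 1 → 1.204%.

1.204%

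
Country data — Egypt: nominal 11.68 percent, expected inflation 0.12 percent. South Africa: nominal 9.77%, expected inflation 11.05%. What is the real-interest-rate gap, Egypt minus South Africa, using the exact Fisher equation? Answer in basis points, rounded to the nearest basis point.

Egypt: (1 + 0.1168)/(1 + 0.0012) − 1 = 11.5461%
South Africa: (1 + 0.0977)/(1 + 0.1105) − 1 = -1.1526%
Differential = 11.5461% − (-1.1526%) = 12.6988% → 1270 basis points.

1270 basis points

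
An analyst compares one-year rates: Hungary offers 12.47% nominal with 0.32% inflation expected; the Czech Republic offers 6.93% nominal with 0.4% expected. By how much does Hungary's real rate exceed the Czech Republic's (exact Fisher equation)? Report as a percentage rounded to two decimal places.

5.61%

Hungary: (1 + 0.1247)/(1 + 0.0032) − 1 = 12.1112%
The Czech Republic: (1 + 0.0693)/(1 + 0.0040) − 1 = 6.5040%
Differential = 12.1112% − 6.5040% = 5.6073% → 5.61%.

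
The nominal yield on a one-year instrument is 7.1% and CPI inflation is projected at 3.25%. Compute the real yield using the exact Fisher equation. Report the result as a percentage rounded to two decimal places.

3.73%

1 + r = 1.07100 / 1.03250 = 1.037288
r = 1.037288 − 1 = 3.7288%, i.e. 3.73%.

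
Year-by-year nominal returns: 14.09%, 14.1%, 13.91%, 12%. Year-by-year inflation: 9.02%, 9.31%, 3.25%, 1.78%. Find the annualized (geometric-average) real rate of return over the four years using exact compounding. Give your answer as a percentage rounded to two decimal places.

7.31%

Nominal growth factor = 1.1409 × 1.1410 × 1.1391 × 1.1200 = 1.66078380
Price-level growth factor = 1.0902 × 1.0931 × 1.0325 × 1.0178 = 1.25232941
Real growth factor = 1.66078380 / 1.25232941 = 1.32615571
Annualized real rate = 1.32615571^(1/4) − 1 = 7.3121% → 7.31%.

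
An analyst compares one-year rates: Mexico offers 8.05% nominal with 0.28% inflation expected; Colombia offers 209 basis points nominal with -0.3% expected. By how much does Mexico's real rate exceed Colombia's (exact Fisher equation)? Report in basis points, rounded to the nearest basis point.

535 basis points

Mexico: (1 + 0.0805)/(1 + 0.0028) − 1 = 7.7483%
Colombia: (1 + 0.0209)/(1 − 0.0030) − 1 = 2.3972%
Differential = 7.7483% − 2.3972% = 5.3511% → 535 basis points.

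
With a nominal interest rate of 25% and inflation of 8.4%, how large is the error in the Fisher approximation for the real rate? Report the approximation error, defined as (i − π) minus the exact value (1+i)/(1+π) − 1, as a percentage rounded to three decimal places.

1.286%

Approximate: r ≈ 25.000% − 8.400% = 16.6000%
Exact: (1 + 0.2500)/(1 + 0.0840) − 1 = 15.3137%
Error = 16.6000% − 15.3137% = 1.2863% → 1.286%.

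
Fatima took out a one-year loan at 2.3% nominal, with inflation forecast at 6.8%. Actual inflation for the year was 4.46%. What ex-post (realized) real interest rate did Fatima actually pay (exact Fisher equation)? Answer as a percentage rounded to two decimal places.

Ex-post: (1 + 0.0230)/(1 + 0.0446) − 1 = -2.0678%
So the realized real rate is -2.07%.

-2.07%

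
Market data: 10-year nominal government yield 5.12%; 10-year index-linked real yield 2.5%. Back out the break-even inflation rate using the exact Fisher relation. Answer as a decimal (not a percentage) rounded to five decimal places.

0.02556

(1 + π) = (1 + i)/(1 + r) = 1.05120 / 1.02500 = 1.025561
Break-even inflation = 1.025561 − 1 → 0.02556.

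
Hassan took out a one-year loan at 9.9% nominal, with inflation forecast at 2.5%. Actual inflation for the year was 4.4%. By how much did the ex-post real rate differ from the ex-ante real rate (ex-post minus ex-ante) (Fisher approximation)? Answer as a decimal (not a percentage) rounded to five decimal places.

Ex-ante: 9.9% − 2.5% = 7.400%
Ex-post: 9.9% − 4.4% = 5.500%
Difference (ex-post − ex-ante) = -1.9000% → -0.01900.

-0.01900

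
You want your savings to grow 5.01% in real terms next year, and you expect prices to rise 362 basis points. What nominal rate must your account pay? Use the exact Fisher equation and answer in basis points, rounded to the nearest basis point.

881 basis points

(1 + i) = (1 + r)(1 + π) = 1.05010 × 1.03620 = 1.08811362
i = 1.08811362 − 1, so the required nominal rate is 881 basis points.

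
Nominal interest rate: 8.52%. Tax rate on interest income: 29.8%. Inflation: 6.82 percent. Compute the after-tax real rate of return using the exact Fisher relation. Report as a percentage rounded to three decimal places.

-0.785%

After-tax nominal return = 8.52% × (1 − 0.298) = 5.98104%.
1 + r = 1.0598104 / 1.06820 = 0.992146
After-tax real rate = 0.992146 − 1 → -0.785%.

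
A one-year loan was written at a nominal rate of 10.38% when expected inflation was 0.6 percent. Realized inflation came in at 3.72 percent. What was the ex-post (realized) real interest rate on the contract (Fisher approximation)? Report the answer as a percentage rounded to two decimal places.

6.66%

Ex-post: 10.38% − 3.72% = 6.660%
So the realized real rate is 6.66%.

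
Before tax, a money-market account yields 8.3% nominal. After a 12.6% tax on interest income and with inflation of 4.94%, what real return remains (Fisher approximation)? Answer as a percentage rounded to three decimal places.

2.314%

After-tax nominal return = 8.3% × (1 − 0.126) = 7.2542%.
r ≈ 7.2542% − 4.94% → 2.314%.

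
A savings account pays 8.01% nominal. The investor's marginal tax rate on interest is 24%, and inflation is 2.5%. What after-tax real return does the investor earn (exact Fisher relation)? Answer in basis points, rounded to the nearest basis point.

After-tax nominal return = 8.01% × (1 − 0.24) = 6.0876%.
1 + r = 1.060876 / 1.02500 = 1.035001
After-tax real rate = 1.035001 − 1 → 350 basis points.

350 basis points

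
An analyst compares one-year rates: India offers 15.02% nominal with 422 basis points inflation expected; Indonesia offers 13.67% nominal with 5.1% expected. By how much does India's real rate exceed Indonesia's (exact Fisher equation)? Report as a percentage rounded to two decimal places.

India: (1 + 0.1502)/(1 + 0.0422) − 1 = 10.3627%
Indonesia: (1 + 0.1367)/(1 + 0.0510) − 1 = 8.1541%
Differential = 10.3627% − 8.1541% = 2.2086% → 2.21%.

2.21%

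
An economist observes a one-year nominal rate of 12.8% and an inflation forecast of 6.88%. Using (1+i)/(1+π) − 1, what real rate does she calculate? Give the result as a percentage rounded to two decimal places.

1 + r = 1.12800 / 1.06880 = 1.055389
r = 1.055389 − 1 = 5.5389%, i.e. 5.54%.

5.54%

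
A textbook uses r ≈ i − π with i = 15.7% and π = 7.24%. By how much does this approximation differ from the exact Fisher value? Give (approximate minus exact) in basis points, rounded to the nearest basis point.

Approximate: r ≈ 15.700% − 7.240% = 8.4600%
Exact: (1 + 0.1570)/(1 + 0.0724) − 1 = 7.8888%
Error = 8.4600% − 7.8888% = 0.5712% → 57 basis points.

57 basis points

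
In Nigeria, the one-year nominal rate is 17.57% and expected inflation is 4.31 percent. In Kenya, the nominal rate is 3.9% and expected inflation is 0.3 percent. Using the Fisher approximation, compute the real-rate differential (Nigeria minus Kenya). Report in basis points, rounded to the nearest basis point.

966 basis points

Nigeria: 17.57% − 4.31% = 13.260%
Kenya: 3.9% − 0.3% = 3.600%
Differential = 9.660% → 966 basis points.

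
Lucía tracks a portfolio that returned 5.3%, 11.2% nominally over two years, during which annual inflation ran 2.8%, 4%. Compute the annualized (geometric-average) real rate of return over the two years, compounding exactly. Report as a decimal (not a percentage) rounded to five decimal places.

Compound the nominal returns: 1.0530 × 1.1120 = 1.17093600.
Compound inflation: 1.0280 × 1.0400 = 1.06912000.
Deflate: 1.17093600 / 1.06912000 = 1.09523346.
Annualized real rate = 1.09523346^(1/2) − 1 = 4.6534% → 0.04653.

0.04653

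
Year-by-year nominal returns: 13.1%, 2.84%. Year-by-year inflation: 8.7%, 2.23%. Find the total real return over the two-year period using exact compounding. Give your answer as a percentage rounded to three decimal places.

Nominal growth factor = 1.1310 × 1.0284 = 1.163120
Price-level growth factor = 1.0870 × 1.0223 = 1.111240
Real growth factor = 1.163120 / 1.111240 = 1.046687
Total real return = 1.046687 − 1 → 4.669%.

4.669%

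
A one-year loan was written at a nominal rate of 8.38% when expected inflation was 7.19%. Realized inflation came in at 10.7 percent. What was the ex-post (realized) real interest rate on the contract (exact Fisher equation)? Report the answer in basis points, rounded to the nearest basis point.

Ex-post: (1 + 0.0838)/(1 + 0.1070) − 1 = -2.0958%
So the realized real rate is -210 basis points.

-210 basis points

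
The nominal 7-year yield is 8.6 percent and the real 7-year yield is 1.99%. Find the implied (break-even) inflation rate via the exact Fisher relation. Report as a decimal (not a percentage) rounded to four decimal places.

0.0648

(1 + π) = (1 + i)/(1 + r) = 1.08600 / 1.01990 = 1.064810
Break-even inflation = 1.064810 − 1 → 0.0648.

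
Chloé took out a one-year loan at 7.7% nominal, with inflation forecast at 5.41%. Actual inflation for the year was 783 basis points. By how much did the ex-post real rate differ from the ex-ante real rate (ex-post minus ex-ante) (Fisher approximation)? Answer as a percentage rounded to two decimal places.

-2.42%

Ex-ante: 7.7% − 5.41% = 2.290%
Ex-post: 7.7% − 7.83% = -0.130%
Difference (ex-post − ex-ante) = -2.4200% → -2.42%.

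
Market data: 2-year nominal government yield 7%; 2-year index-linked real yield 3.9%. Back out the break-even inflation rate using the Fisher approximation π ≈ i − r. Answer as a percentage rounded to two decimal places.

π ≈ i − r = 7% − 3.9% → 3.10%.

3.10%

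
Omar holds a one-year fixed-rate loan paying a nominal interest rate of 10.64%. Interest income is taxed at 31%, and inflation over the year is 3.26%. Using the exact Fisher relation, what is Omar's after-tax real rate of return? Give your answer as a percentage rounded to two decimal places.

After-tax nominal return = 10.64% × (1 − 0.31) = 7.3416%.
1 + r = 1.073416 / 1.03260 = 1.039527
After-tax real rate = 1.039527 − 1 → 3.95%.

3.95%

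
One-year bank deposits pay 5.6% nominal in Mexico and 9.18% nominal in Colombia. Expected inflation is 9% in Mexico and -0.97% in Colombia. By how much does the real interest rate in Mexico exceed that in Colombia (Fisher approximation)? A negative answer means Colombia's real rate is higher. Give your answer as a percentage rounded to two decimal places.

-13.55%

Mexico: 5.6% − 9% = -3.400%
Colombia: 9.18% − (-0.97%) = 10.150%
Differential = -13.550% → -13.55%.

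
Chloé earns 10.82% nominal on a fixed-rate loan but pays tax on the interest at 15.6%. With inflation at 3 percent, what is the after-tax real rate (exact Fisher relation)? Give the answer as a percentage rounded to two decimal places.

After-tax nominal return = 10.82% × (1 − 0.156) = 9.13208%.
1 + r = 1.0913208 / 1.03000 = 1.059535
After-tax real rate = 1.059535 − 1 → 5.95%.

5.95%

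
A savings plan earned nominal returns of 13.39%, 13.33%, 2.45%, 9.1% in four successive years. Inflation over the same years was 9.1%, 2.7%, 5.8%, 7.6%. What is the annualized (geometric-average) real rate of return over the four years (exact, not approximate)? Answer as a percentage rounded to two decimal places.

Compound the nominal returns: 1.1339 × 1.1333 × 1.0245 × 1.0910 = 1.43633703.
Compound inflation: 1.0910 × 1.0270 × 1.0580 × 1.0760 = 1.27553721.
Deflate: 1.43633703 / 1.27553721 = 1.12606439.
Annualized real rate = 1.12606439^(1/4) − 1 = 3.0127% → 3.01%.

3.01%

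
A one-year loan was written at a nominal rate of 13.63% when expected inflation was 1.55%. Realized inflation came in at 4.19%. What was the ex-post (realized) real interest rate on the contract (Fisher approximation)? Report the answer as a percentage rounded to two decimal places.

9.44%

Ex-post: 13.63% − 4.19% = 9.440%
So the realized real rate is 9.44%.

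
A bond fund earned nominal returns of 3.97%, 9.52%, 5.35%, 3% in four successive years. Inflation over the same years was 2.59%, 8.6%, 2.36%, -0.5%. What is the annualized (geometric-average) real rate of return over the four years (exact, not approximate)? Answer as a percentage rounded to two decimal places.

Nominal growth factor = 1.0397 × 1.0952 × 1.0535 × 1.0300 = 1.23558675
Price-level growth factor = 1.0259 × 1.0860 × 1.0236 × 0.9950 = 1.13471870
Real growth factor = 1.23558675 / 1.13471870 = 1.08889256
Annualized real rate = 1.08889256^(1/4) − 1 = 2.1519% → 2.15%.

2.15%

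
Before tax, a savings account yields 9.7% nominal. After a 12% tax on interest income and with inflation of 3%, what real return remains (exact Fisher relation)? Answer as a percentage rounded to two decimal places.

After-tax nominal return = 9.7% × (1 − 0.12) = 8.5360%.
1 + r = 1.08536 / 1.03000 = 1.053748
After-tax real rate = 1.053748 − 1 → 5.37%.

5.37%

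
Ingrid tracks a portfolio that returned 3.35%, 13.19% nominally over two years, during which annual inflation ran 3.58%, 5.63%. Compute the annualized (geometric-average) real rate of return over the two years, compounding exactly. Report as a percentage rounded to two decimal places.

Nominal growth factor = 1.0335 × 1.1319 = 1.16981865
Price-level growth factor = 1.0358 × 1.0563 = 1.09411554
Real growth factor = 1.16981865 / 1.09411554 = 1.06919115
Annualized real rate = 1.06919115^(1/2) − 1 = 3.4017% → 3.40%.

3.40%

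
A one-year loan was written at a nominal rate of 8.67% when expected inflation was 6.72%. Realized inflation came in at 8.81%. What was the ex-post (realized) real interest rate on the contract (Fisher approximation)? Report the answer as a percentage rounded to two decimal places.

Ex-post: 8.67% − 8.81% = -0.140%
So the realized real rate is -0.14%.

-0.14%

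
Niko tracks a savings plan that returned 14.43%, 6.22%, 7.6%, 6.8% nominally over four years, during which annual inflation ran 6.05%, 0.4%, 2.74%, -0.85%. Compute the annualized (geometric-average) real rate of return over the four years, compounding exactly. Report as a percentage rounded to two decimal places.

Compound the nominal returns: 1.1443 × 1.0622 × 1.0760 × 1.0680 = 1.39678550.
Compound inflation: 1.0605 × 1.0040 × 1.0274 × 0.9915 = 1.08461765.
Deflate: 1.39678550 / 1.08461765 = 1.28781374.
Annualized real rate = 1.28781374^(1/4) − 1 = 6.5279% → 6.53%.

6.53%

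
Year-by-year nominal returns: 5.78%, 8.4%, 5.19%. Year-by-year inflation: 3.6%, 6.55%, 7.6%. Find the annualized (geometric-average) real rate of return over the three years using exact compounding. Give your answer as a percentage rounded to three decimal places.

0.514%

Nominal growth factor = 1.0578 × 1.0840 × 1.0519 = 1.20616660
Price-level growth factor = 1.0360 × 1.0655 × 1.0760 = 1.18775121
Real growth factor = 1.20616660 / 1.18775121 = 1.01550442
Annualized real rate = 1.01550442^(1/3) − 1 = 0.5142% → 0.514%.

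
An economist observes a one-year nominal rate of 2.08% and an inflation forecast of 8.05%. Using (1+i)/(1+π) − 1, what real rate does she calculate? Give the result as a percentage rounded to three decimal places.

-5.525%

1 + r = 1.02080 / 1.08050 = 0.944748
r = 0.944748 − 1 = -5.5252%, i.e. -5.525%.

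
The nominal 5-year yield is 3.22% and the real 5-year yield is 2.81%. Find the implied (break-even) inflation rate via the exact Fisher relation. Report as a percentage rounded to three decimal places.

0.399%

(1 + π) = (1 + i)/(1 + r) = 1.03220 / 1.02810 = 1.003988
Break-even inflation = 1.003988 − 1 → 0.399%.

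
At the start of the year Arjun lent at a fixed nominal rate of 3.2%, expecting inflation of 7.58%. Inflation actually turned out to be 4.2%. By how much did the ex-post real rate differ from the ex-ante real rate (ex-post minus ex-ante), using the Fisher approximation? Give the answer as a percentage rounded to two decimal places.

Ex-ante: 3.2% − 7.58% = -4.380%
Ex-post: 3.2% − 4.2% = -1.000%
Difference (ex-post − ex-ante) = 3.3800% → 3.38%.

3.38%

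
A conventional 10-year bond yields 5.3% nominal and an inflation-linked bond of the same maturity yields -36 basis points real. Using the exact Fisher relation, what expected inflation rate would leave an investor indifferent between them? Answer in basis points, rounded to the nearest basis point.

568 basis points

(1 + π) = (1 + i)/(1 + r) = 1.05300 / 0.99640 = 1.056804
Break-even inflation = 1.056804 − 1 → 568 basis points.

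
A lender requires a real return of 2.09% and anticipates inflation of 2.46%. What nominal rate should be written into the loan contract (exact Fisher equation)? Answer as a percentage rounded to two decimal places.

4.60%

(1 + i) = (1 + r)(1 + π) = 1.02090 × 1.02460 = 1.04601414
i = 1.04601414 − 1, so the required nominal rate is 4.60%.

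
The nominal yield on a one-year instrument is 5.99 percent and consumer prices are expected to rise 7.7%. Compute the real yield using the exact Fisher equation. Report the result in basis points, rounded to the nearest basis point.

1 + r = 1.05990 / 1.07700 = 0.984123
r = 0.984123 − 1 = -1.5877%, i.e. -159 basis points.

-159 basis points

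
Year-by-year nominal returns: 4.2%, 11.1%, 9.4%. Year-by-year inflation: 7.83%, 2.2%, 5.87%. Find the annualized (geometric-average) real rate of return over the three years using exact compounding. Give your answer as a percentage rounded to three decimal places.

2.773%

Compound the nominal returns: 1.0420 × 1.1110 × 1.0940 = 1.26648223.
Compound inflation: 1.0783 × 1.0220 × 1.0587 = 1.16671133.
Deflate: 1.26648223 / 1.16671133 = 1.08551464.
Annualized real rate = 1.08551464^(1/3) − 1 = 2.7729% → 2.773%.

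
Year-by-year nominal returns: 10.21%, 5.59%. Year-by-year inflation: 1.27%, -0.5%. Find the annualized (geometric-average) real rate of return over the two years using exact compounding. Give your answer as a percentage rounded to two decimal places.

Nominal growth factor = 1.1021 × 1.0559 = 1.16370739
Price-level growth factor = 1.0127 × 0.9950 = 1.00763650
Real growth factor = 1.16370739 / 1.00763650 = 1.15488809
Annualized real rate = 1.15488809^(1/2) − 1 = 7.4657% → 7.47%.

7.47%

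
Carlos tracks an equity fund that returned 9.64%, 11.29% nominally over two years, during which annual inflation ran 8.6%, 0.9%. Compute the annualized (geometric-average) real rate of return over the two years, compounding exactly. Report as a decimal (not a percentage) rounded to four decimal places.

0.0552

Nominal growth factor = 1.0964 × 1.1129 = 1.22018356
Price-level growth factor = 1.0860 × 1.0090 = 1.09577400
Real growth factor = 1.22018356 / 1.09577400 = 1.11353578
Annualized real rate = 1.11353578^(1/2) − 1 = 5.5242% → 0.0552.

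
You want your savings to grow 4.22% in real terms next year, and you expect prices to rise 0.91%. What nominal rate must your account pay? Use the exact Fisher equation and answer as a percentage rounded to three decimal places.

(1 + i) = (1 + r)(1 + π) = 1.04220 × 1.00910 = 1.05168402
i = 1.05168402 − 1, so the required nominal rate is 5.168%.

5.168%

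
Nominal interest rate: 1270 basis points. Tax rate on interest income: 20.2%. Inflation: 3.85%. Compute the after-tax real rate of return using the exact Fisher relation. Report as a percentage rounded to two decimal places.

After-tax nominal return = 12.7% × (1 − 0.202) = 10.1346%.
1 + r = 1.101346 / 1.03850 = 1.060516
After-tax real rate = 1.060516 − 1 → 6.05%.

6.05%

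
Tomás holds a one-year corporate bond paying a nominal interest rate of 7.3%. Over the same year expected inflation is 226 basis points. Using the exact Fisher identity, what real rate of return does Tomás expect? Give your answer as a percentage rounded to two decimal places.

4.93%

1 + r = 1.07300 / 1.02260 = 1.049286
r = 1.049286 − 1 = 4.9286%, i.e. 4.93%.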